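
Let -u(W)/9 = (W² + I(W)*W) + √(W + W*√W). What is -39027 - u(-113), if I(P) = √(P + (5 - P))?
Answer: 75894 - 1017*√5 + 9*√(-113 - 113*I*√113) ≈ 73830.0 - 231.17*I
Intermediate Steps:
I(P) = √5
u(W) = -9*W² - 9*√(W + W^(3/2)) - 9*W*√5 (u(W) = -9*((W² + √5*W) + √(W + W*√W)) = -9*((W² + W*√5) + √(W + W^(3/2))) = -9*(W² + √(W + W^(3/2)) + W*√5) = -9*W² - 9*√(W + W^(3/2)) - 9*W*√5)
-39027 - u(-113) = -39027 - (-9*(-113)² - 9*√(-113 + (-113)^(3/2)) - 9*(-113)*√5) = -39027 - (-9*12769 - 9*√(-113 - 113*I*√113) + 1017*√5) = -39027 - (-114921 - 9*√(-113 - 113*I*√113) + 1017*√5) = -39027 + (114921 - 1017*√5 + 9*√(-113 - 113*I*√113)) = 75894 - 1017*√5 + 9*√(-113 - 113*I*√113)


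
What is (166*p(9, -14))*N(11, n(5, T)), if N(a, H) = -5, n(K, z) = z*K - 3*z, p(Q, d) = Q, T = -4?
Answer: -7470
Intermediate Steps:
n(K, z) = -3*z + K*z (n(K, z) = K*z - 3*z = -3*z + K*z)
(166*p(9, -14))*N(11, n(5, T)) = (166*9)*(-5) = 1494*(-5) = -7470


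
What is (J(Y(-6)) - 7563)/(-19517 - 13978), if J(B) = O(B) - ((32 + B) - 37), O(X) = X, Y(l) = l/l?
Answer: 7558/33495 ≈ 0.22565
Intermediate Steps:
Y(l) = 1
J(B) = 5 (J(B) = B - ((32 + B) - 37) = B - (-5 + B) = B + (5 - B) = 5)
(J(Y(-6)) - 7563)/(-19517 - 13978) = (5 - 7563)/(-19517 - 13978) = -7558/(-33495) = -7558*(-1/33495) = 7558/33495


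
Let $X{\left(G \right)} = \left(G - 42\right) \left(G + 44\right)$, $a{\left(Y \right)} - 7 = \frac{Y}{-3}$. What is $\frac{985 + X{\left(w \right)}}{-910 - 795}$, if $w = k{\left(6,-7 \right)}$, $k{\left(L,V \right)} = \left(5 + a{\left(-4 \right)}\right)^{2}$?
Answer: $- \frac{2518897}{138105} \approx -18.239$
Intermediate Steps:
$a{\left(Y \right)} = 7 - \frac{Y}{3}$ ($a{\left(Y \right)} = 7 + \frac{Y}{-3} = 7 + Y \left(- \frac{1}{3}\right) = 7 - \frac{Y}{3}$)
$k{\left(L,V \right)} = \frac{1600}{9}$ ($k{\left(L,V \right)} = \left(5 + \left(7 - - \frac{4}{3}\right)\right)^{2} = \left(5 + \left(7 + \frac{4}{3}\right)\right)^{2} = \left(5 + \frac{25}{3}\right)^{2} = \left(\frac{40}{3}\right)^{2} = \frac{1600}{9}$)
$w = \frac{1600}{9} \approx 177.78$
$X{\left(G \right)} = \left(-42 + G\right) \left(44 + G\right)$
$\frac{985 + X{\left(w \right)}}{-910 - 795} = \frac{985 + \left(-1848 + \left(\frac{1600}{9}\right)^{2} + 2 \cdot \frac{1600}{9}\right)}{-910 - 795} = \frac{985 + \left(-1848 + \frac{2560000}{81} + \frac{3200}{9}\right)}{-1705} = \left(985 + \frac{2439112}{81}\right) \left(- \frac{1}{1705}\right) = \frac{2518897}{81} \left(- \frac{1}{1705}\right) = - \frac{2518897}{138105}$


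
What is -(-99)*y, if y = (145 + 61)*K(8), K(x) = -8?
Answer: -163152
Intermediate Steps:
y = -1648 (y = (145 + 61)*(-8) = 206*(-8) = -1648)
-(-99)*y = -(-99)*(-1648) = -1*163152 = -163152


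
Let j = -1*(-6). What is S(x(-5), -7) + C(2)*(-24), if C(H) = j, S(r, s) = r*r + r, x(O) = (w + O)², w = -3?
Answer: 4016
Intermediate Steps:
x(O) = (-3 + O)²
S(r, s) = r + r² (S(r, s) = r² + r = r + r²)
j = 6
C(H) = 6
S(x(-5), -7) + C(2)*(-24) = (-3 - 5)²*(1 + (-3 - 5)²) + 6*(-24) = (-8)²*(1 + (-8)²) - 144 = 64*(1 + 64) - 144 = 64*65 - 144 = 4160 - 144 = 4016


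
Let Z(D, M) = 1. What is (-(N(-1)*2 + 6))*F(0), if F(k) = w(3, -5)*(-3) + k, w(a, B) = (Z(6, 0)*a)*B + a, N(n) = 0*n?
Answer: -216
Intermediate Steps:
N(n) = 0
w(a, B) = a + B*a (w(a, B) = (1*a)*B + a = a*B + a = B*a + a = a + B*a)
F(k) = 36 + k (F(k) = (3*(1 - 5))*(-3) + k = (3*(-4))*(-3) + k = -12*(-3) + k = 36 + k)
(-(N(-1)*2 + 6))*F(0) = (-(0*2 + 6))*(36 + 0) = -(0 + 6)*36 = -1*6*36 = -6*36 = -216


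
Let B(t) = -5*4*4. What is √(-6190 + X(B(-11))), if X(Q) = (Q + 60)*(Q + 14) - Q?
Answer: I*√4790 ≈ 69.21*I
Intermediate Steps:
B(t) = -80 (B(t) = -20*4 = -80)
X(Q) = -Q + (14 + Q)*(60 + Q) (X(Q) = (60 + Q)*(14 + Q) - Q = (14 + Q)*(60 + Q) - Q = -Q + (14 + Q)*(60 + Q))
√(-6190 + X(B(-11))) = √(-6190 + (840 + (-80)² + 73*(-80))) = √(-6190 + (840 + 6400 - 5840)) = √(-6190 + 1400) = √(-4790) = I*√4790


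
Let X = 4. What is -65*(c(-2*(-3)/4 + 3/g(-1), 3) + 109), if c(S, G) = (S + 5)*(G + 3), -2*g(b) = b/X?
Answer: -18980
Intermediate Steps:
g(b) = -b/8 (g(b) = -b/(2*4) = -b/8)
c(S, G) = (3 + G)*(5 + S) (c(S, G) = (5 + S)*(3 + G) = (3 + G)*(5 + S))
-65*(c(-2*(-3)/4 + 3/g(-1), 3) + 109) = -65*((15 + 3*(-2*(-3)/4 + 3/((-⅛*(-1)))) + 5*3 + 3*(-2*(-3)/4 + 3/((-⅛*(-1))))) + 109) = -65*((15 + 3*(6*(¼) + 3/(⅛)) + 15 + 3*(6*(¼) + 3/(⅛))) + 109) = -65*((15 + 3*(3/2 + 3*8) + 15 + 3*(3/2 + 3*8)) + 109) = -65*((15 + 3*(3/2 + 24) + 15 + 3*(3/2 + 24)) + 109) = -65*((15 + 3*(51/2) + 15 + 3*(51/2)) + 109) = -65*((15 + 153/2 + 15 + 153/2) + 109) = -65*(183 + 109) = -65*292 = -18980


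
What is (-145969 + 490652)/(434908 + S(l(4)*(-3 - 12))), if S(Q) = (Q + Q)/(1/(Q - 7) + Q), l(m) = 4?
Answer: 1385970343/1748773108 ≈ 0.79254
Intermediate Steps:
S(Q) = 2*Q/(Q + 1/(-7 + Q)) (S(Q) = (2*Q)/(1/(-7 + Q) + Q) = (2*Q)/(Q + 1/(-7 + Q)) = 2*Q/(Q + 1/(-7 + Q)))
(-145969 + 490652)/(434908 + S(l(4)*(-3 - 12))) = (-145969 + 490652)/(434908 + 2*(4*(-3 - 12))*(-7 + 4*(-3 - 12))/(1 + (4*(-3 - 12))**2 - 28*(-3 - 12))) = 344683/(434908 + 2*(4*(-15))*(-7 + 4*(-15))/(1 + (4*(-15))**2 - 28*(-15))) = 344683/(434908 + 2*(-60)*(-7 - 60)/(1 + (-60)**2 - 7*(-60))) = 344683/(434908 + 2*(-60)*(-67)/(1 + 3600 + 420)) = 344683/(434908 + 2*(-60)*(-67)/4021) = 344683/(434908 + 2*(-60)*(1/4021)*(-67)) = 344683/(434908 + 8040/4021) = 344683/(1748773108/4021) = 344683*(4021/1748773108) = 1385970343/1748773108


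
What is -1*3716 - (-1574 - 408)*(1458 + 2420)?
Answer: 7682480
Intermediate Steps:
-1*3716 - (-1574 - 408)*(1458 + 2420) = -3716 - (-1982)*3878 = -3716 - 1*(-7686196) = -3716 + 7686196 = 7682480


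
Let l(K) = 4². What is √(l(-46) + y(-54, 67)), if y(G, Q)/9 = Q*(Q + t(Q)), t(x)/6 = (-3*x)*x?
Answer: I*√48683189 ≈ 6977.3*I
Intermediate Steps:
l(K) = 16
t(x) = -18*x² (t(x) = 6*((-3*x)*x) = 6*(-3*x²) = -18*x²)
y(G, Q) = 9*Q*(Q - 18*Q²) (y(G, Q) = 9*(Q*(Q - 18*Q²)) = 9*Q*(Q - 18*Q²))
√(l(-46) + y(-54, 67)) = √(16 + 67²*(9 - 162*67)) = √(16 + 4489*(9 - 10854)) = √(16 + 4489*(-10845)) = √(16 - 48683205) = √(-48683189) = I*√48683189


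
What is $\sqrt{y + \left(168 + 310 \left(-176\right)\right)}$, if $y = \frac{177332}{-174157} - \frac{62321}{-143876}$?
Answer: $\frac{3 i \sqrt{948627650546545708653023}}{12528506266} \approx 233.22 i$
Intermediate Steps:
$y = - \frac{14660180435}{25057012532}$ ($y = 177332 \left(- \frac{1}{174157}\right) - - \frac{62321}{143876} = - \frac{177332}{174157} + \frac{62321}{143876} = - \frac{14660180435}{25057012532} \approx -0.58507$)
$\sqrt{y + \left(168 + 310 \left(-176\right)\right)} = \sqrt{- \frac{14660180435}{25057012532} + \left(168 + 310 \left(-176\right)\right)} = \sqrt{- \frac{14660180435}{25057012532} + \left(168 - 54560\right)} = \sqrt{- \frac{14660180435}{25057012532} - 54392} = \sqrt{- \frac{1362915685820979}{25057012532}} = \frac{3 i \sqrt{948627650546545708653023}}{12528506266}$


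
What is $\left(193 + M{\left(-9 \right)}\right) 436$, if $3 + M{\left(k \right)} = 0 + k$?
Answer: $78916$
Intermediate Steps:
$M{\left(k \right)} = -3 + k$ ($M{\left(k \right)} = -3 + \left(0 + k\right) = -3 + k$)
$\left(193 + M{\left(-9 \right)}\right) 436 = \left(193 - 12\right) 436 = 181 \cdot 436 = 78916$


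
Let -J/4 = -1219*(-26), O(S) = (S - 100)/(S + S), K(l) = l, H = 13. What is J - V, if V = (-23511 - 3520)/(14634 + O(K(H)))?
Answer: -48224507266/380397 ≈ -1.2677e+5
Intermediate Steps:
O(S) = (-100 + S)/(2*S) (O(S) = (-100 + S)/((2*S)) = (-100 + S)*(1/(2*S)) = (-100 + S)/(2*S))
V = -702806/380397 (V = (-23511 - 3520)/(14634 + (½)*(-100 + 13)/13) = -27031/(14634 + (½)*(1/13)*(-87)) = -27031/(14634 - 87/26) = -27031/380397/26 = -27031*26/380397 = -702806/380397 ≈ -1.8476)
J = -126776 (J = -(-4876)*(-26) = -4*31694 = -126776)
J - V = -126776 - 1*(-702806/380397) = -126776 + 702806/380397 = -48224507266/380397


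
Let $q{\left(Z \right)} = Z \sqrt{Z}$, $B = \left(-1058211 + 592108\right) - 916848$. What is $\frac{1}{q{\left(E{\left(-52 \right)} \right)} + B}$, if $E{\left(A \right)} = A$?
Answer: $\frac{i}{- 1382951 i + 104 \sqrt{13}} \approx -7.2309 \cdot 10^{-7} + 1.9606 \cdot 10^{-10} i$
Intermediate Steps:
$B = -1382951$ ($B = -466103 - 916848 = -1382951$)
$q{\left(Z \right)} = Z^{\frac{3}{2}}$
$\frac{1}{q{\left(E{\left(-52 \right)} \right)} + B} = \frac{1}{\left(-52\right)^{\frac{3}{2}} - 1382951} = \frac{1}{- 104 i \sqrt{13} - 1382951} = \frac{1}{-1382951 - 104 i \sqrt{13}}$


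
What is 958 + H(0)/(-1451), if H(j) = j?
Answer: 958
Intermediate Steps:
958 + H(0)/(-1451) = 958 + 0/(-1451) = 958 + 0*(-1/1451) = 958 + 0 = 958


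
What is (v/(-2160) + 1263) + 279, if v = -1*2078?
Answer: 1666399/1080 ≈ 1543.0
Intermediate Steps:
v = -2078
(v/(-2160) + 1263) + 279 = (-2078/(-2160) + 1263) + 279 = (-2078*(-1/2160) + 1263) + 279 = (1039/1080 + 1263) + 279 = 1365079/1080 + 279 = 1666399/1080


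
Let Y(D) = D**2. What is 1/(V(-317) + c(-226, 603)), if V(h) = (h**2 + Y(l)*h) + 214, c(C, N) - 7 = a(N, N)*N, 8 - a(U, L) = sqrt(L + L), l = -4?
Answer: 50231/4827050495 + 1809*sqrt(134)/9654100990 ≈ 1.2575e-5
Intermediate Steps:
a(U, L) = 8 - sqrt(2)*sqrt(L) (a(U, L) = 8 - sqrt(L + L) = 8 - sqrt(2*L) = 8 - sqrt(2)*sqrt(L))
c(C, N) = 7 + N*(8 - sqrt(2)*sqrt(N)) (c(C, N) = 7 + (8 - sqrt(2)*sqrt(N))*N = 7 + N*(8 - sqrt(2)*sqrt(N)))
V(h) = 214 + h**2 + 16*h (V(h) = (h**2 + (-4)**2*h) + 214 = (h**2 + 16*h) + 214 = 214 + h**2 + 16*h)
1/(V(-317) + c(-226, 603)) = 1/((214 + (-317)**2 + 16*(-317)) + (7 - 1*603*(-8 + sqrt(2)*sqrt(603)))) = 1/((214 + 100489 - 5072) + (7 - 1*603*(-8 + sqrt(2)*(3*sqrt(67))))) = 1/(95631 + (7 - 1*603*(-8 + 3*sqrt(134)))) = 1/(95631 + (7 + (4824 - 1809*sqrt(134)))) = 1/(95631 + (4831 - 1809*sqrt(134))) = 1/(100462 - 1809*sqrt(134))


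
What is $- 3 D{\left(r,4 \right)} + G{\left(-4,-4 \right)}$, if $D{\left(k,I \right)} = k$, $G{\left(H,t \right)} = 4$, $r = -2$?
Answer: $10$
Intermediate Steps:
$- 3 D{\left(r,4 \right)} + G{\left(-4,-4 \right)} = \left(-3\right) \left(-2\right) + 4 = 6 + 4 = 10$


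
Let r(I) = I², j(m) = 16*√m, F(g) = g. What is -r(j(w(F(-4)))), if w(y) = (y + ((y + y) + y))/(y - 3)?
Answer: -4096/7 ≈ -585.14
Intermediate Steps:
w(y) = 4*y/(-3 + y) (w(y) = (y + (2*y + y))/(-3 + y) = (y + 3*y)/(-3 + y) = (4*y)/(-3 + y) = 4*y/(-3 + y))
-r(j(w(F(-4)))) = -(16*√(4*(-4)/(-3 - 4)))² = -(16*√(4*(-4)/(-7)))² = -(16*√(4*(-4)*(-⅐)))² = -(16*√(16/7))² = -(16*(4*√7/7))² = -(64*√7/7)² = -1*4096/7 = -4096/7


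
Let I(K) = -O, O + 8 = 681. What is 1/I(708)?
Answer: -1/673 ≈ -0.0014859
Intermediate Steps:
O = 673 (O = -8 + 681 = 673)
I(K) = -673 (I(K) = -1*673 = -673)
1/I(708) = 1/(-673) = -1/673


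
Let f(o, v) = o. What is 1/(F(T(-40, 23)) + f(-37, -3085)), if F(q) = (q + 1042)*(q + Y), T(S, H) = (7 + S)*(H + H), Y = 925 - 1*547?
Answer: 1/542603 ≈ 1.8430e-6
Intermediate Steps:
Y = 378 (Y = 925 - 547 = 378)
T(S, H) = 2*H*(7 + S) (T(S, H) = (7 + S)*(2*H) = 2*H*(7 + S))
F(q) = (378 + q)*(1042 + q) (F(q) = (q + 1042)*(q + 378) = (1042 + q)*(378 + q) = (378 + q)*(1042 + q))
1/(F(T(-40, 23)) + f(-37, -3085)) = 1/((393876 + (2*23*(7 - 40))**2 + 1420*(2*23*(7 - 40))) - 37) = 1/((393876 + (2*23*(-33))**2 + 1420*(2*23*(-33))) - 37) = 1/((393876 + (-1518)**2 + 1420*(-1518)) - 37) = 1/((393876 + 2304324 - 2155560) - 37) = 1/(542640 - 37) = 1/542603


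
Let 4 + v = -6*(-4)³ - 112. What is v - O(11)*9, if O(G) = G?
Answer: 169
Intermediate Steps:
v = 268 (v = -4 + (-6*(-4)³ - 112) = -4 + (-6*(-64) - 112) = -4 + (384 - 112) = -4 + 272 = 268)
v - O(11)*9 = 268 - 11*9 = 268 - 1*99 = 268 - 99 = 169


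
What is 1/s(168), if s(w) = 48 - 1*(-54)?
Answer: 1/102 ≈ 0.0098039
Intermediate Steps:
s(w) = 102 (s(w) = 48 + 54 = 102)
1/s(168) = 1/102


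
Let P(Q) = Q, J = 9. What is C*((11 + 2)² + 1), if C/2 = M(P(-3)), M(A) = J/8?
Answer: 765/2 ≈ 382.50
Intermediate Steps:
M(A) = 9/8
C = 9/4 (C = 2*(9/8) = 9/4 ≈ 2.2500)
C*((11 + 2)² + 1) = 9*((11 + 2)² + 1)/4 = 9*(13² + 1)/4 = 9*(169 + 1)/4 = (9/4)*170 = 765/2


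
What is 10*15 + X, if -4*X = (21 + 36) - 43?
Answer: 293/2 ≈ 146.50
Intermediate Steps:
X = -7/2 (X = -((21 + 36) - 43)/4 = -(57 - 43)/4 = -¼*14 = -7/2 ≈ -3.5000)
10*15 + X = 10*15 - 7/2 = 150 - 7/2 = 293/2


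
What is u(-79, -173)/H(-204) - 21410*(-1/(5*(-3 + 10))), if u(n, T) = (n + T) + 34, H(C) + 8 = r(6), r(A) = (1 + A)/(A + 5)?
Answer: 363628/567 ≈ 641.32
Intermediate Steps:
r(A) = (1 + A)/(5 + A)
H(C) = -81/11 (H(C) = -8 + (1 + 6)/(5 + 6) = -8 + 7/11 = -81/11)
u(n, T) = 34 + T + n (u(n, T) = (T + n) + 34 = 34 + T + n)
u(-79, -173)/H(-204) - 21410*(-1/(5*(-3 + 10))) = (34 - 173 - 79)/(-81/11) - 21410*(-1/(5*(-3 + 10))) = -218*(-11/81) - 21410/((-5*7)) = 2398/81 - 21410/(-35) = 2398/81 - 21410*(-1/35) = 2398/81 + 4282/7 = 363628/567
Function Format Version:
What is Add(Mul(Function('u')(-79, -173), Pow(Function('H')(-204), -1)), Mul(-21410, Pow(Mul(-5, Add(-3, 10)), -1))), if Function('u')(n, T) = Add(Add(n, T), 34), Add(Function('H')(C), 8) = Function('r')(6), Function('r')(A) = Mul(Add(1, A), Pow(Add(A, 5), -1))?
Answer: Rational(363628, 567) ≈ 641.32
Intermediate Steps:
Function('r')(A) = Mul(Pow(Add(5, A), -1), Add(1, A)) (Function('r')(A) = Mul(Add(1, A), Pow(Add(5, A), -1)) = Mul(Pow(Add(5, A), -1), Add(1, A)))
Function('H')(C) = Rational(-81, 11) (Function('H')(C) = Add(-8, Mul(Pow(Add(5, 6), -1), Add(1, 6))) = Add(-8, Mul(Pow(11, -1), 7)) = Add(-8, Mul(Rational(1, 11), 7)) = Add(-8, Rational(7, 11)) = Rational(-81, 11))
Function('u')(n, T) = Add(34, T, n) (Function('u')(n, T) = Add(Add(T, n), 34) = Add(34, T, n))
Add(Mul(Function('u')(-79, -173), Pow(Function('H')(-204), -1)), Mul(-21410, Pow(Mul(-5, Add(-3, 10)), -1))) = Add(Mul(Add(34, -173, -79), Pow(Rational(-81, 11), -1)), Mul(-21410, Pow(Mul(-5, Add(-3, 10)), -1))) = Add(Mul(-218, Rational(-11, 81)), Mul(-21410, Pow(Mul(-5, 7), -1))) = Add(Rational(2398, 81), Mul(-21410, Pow(-35, -1))) = Add(Rational(2398, 81), Mul(-21410, Rational(-1, 35))) = Add(Rational(2398, 81), Rational(4282, 7)) = Rational(363628, 567)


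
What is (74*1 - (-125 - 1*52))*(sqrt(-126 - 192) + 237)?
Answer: 59487 + 251*I*sqrt(318) ≈ 59487.0 + 4476.0*I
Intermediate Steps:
(74*1 - (-125 - 1*52))*(sqrt(-126 - 192) + 237) = (74 - (-125 - 52))*(sqrt(-318) + 237) = (74 - 1*(-177))*(I*sqrt(318) + 237) = (74 + 177)*(237 + I*sqrt(318)) = 251*(237 + I*sqrt(318)) = 59487 + 251*I*sqrt(318)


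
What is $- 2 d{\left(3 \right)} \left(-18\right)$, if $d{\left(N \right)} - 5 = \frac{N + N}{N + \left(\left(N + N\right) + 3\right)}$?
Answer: $198$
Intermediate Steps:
$d{\left(N \right)} = 5 + \frac{2 N}{3 + 3 N}$ ($d{\left(N \right)} = 5 + \frac{N + N}{N + \left(\left(N + N\right) + 3\right)} = 5 + \frac{2 N}{N + \left(2 N + 3\right)} = 5 + \frac{2 N}{N + \left(3 + 2 N\right)} = 5 + \frac{2 N}{3 + 3 N}$)
$- 2 d{\left(3 \right)} \left(-18\right) = - 2 \frac{15 + 17 \cdot 3}{3 \left(1 + 3\right)} \left(-18\right) = - 2 \frac{15 + 51}{3 \cdot 4} \left(-18\right) = - 2 \cdot \frac{1}{3} \cdot \frac{1}{4} \cdot 66 \left(-18\right) = \left(-2\right) \frac{11}{2} \left(-18\right) = \left(-11\right) \left(-18\right) = 198$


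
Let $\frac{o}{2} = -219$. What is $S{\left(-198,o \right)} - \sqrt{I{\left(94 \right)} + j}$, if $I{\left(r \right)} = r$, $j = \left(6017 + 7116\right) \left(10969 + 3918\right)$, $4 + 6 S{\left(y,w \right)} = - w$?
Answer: $\frac{217}{3} - \sqrt{195511065} \approx -13910.0$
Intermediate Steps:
$o = -438$ ($o = 2 \left(-219\right) = -438$)
$S{\left(y,w \right)} = - \frac{2}{3} - \frac{w}{6}$ ($S{\left(y,w \right)} = - \frac{2}{3} + \frac{\left(-1\right) w}{6} = - \frac{2}{3} - \frac{w}{6}$)
$j = 195510971$ ($j = 13133 \cdot 14887 = 195510971$)
$S{\left(-198,o \right)} - \sqrt{I{\left(94 \right)} + j} = \left(- \frac{2}{3} - -73\right) - \sqrt{94 + 195510971} = \left(- \frac{2}{3} + 73\right) - \sqrt{195511065} = \frac{217}{3} - \sqrt{195511065}$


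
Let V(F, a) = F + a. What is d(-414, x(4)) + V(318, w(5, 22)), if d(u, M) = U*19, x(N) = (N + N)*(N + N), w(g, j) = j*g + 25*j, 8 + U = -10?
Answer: 636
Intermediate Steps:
U = -18 (U = -8 - 10 = -18)
w(g, j) = 25*j + g*j (w(g, j) = g*j + 25*j = 25*j + g*j)
x(N) = 4*N² (x(N) = (2*N)*(2*N) = 4*N²)
d(u, M) = -342 (d(u, M) = -18*19 = -342)
d(-414, x(4)) + V(318, w(5, 22)) = -342 + (318 + 22*(25 + 5)) = -342 + (318 + 22*30) = -342 + (318 + 660) = -342 + 978 = 636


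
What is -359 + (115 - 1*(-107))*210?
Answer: 46261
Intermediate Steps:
-359 + (115 - 1*(-107))*210 = -359 + (115 + 107)*210 = -359 + 222*210 = -359 + 46620 = 46261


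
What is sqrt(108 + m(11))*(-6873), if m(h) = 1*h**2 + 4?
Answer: -6873*sqrt(233) ≈ -1.0491e+5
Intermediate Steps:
m(h) = 4 + h**2 (m(h) = h**2 + 4 = 4 + h**2)
sqrt(108 + m(11))*(-6873) = sqrt(108 + (4 + 11**2))*(-6873) = sqrt(108 + (4 + 121))*(-6873) = sqrt(108 + 125)*(-6873) = sqrt(233)*(-6873) = -6873*sqrt(233)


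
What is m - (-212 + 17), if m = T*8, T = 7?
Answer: 251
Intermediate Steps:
m = 56 (m = 7*8 = 56)
m - (-212 + 17) = 56 - (-212 + 17) = 56 - 1*(-195) = 56 + 195 = 251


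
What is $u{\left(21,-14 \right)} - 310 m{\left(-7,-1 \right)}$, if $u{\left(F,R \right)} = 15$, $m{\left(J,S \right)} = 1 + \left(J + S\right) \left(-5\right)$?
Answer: $-12695$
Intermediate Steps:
$m{\left(J,S \right)} = 1 - 5 J - 5 S$ ($m{\left(J,S \right)} = 1 - \left(5 J + 5 S\right) = 1 - 5 J - 5 S$)
$u{\left(21,-14 \right)} - 310 m{\left(-7,-1 \right)} = 15 - 310 \left(1 - -35 - -5\right) = 15 - 310 \left(1 + 35 + 5\right) = 15 - 12710 = -12695$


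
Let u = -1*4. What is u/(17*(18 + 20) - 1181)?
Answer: 4/535 ≈ 0.0074766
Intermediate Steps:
u = -4
u/(17*(18 + 20) - 1181) = -4/(17*(18 + 20) - 1181) = -4/(17*38 - 1181) = -4/(646 - 1181) = -4/(-535) = -1/535*(-4) = 4/535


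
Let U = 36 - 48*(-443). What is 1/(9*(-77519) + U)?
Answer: -1/676371 ≈ -1.4785e-6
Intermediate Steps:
U = 21300 (U = 36 + 21264 = 21300)
1/(9*(-77519) + U) = 1/(9*(-77519) + 21300) = 1/(-697671 + 21300) = 1/(-676371) = -1/676371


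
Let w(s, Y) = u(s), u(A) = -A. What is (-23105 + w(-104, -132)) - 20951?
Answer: -43952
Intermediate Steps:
w(s, Y) = -s
(-23105 + w(-104, -132)) - 20951 = (-23105 - 1*(-104)) - 20951 = (-23105 + 104) - 20951 = -23001 - 20951 = -43952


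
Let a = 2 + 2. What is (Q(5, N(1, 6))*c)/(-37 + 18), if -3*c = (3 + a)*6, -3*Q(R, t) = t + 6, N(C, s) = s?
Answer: -56/19 ≈ -2.9474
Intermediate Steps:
a = 4
Q(R, t) = -2 - t/3 (Q(R, t) = -(t + 6)/3 = -(6 + t)/3 = -2 - t/3)
c = -14 (c = -(3 + 4)*6/3 = -7*6/3 = -⅓*42 = -14)
(Q(5, N(1, 6))*c)/(-37 + 18) = ((-2 - ⅓*6)*(-14))/(-37 + 18) = ((-2 - 2)*(-14))/(-19) = -4*(-14)*(-1/19) = 56*(-1/19) = -56/19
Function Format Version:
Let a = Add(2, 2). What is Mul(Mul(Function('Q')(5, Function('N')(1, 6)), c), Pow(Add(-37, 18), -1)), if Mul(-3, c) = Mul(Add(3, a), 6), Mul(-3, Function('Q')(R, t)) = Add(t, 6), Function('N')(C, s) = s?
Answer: Rational(-56, 19) ≈ -2.9474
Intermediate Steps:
a = 4
Function('Q')(R, t) = Add(-2, Mul(Rational(-1, 3), t)) (Function('Q')(R, t) = Mul(Rational(-1, 3), Add(t, 6)) = Mul(Rational(-1, 3), Add(6, t)) = Add(-2, Mul(Rational(-1, 3), t)))
c = -14 (c = Mul(Rational(-1, 3), Mul(Add(3, 4), 6)) = Mul(Rational(-1, 3), Mul(7, 6)) = Mul(Rational(-1, 3), 42) = -14)
Mul(Mul(Function('Q')(5, Function('N')(1, 6)), c), Pow(Add(-37, 18), -1)) = Mul(Mul(Add(-2, Mul(Rational(-1, 3), 6)), -14), Pow(Add(-37, 18), -1)) = Mul(Mul(Add(-2, -2), -14), Pow(-19, -1)) = Mul(Mul(-4, -14), Rational(-1, 19)) = Mul(56, Rational(-1, 19)) = Rational(-56, 19)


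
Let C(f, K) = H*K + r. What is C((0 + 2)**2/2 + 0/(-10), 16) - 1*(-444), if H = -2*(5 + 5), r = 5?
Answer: 129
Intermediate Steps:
H = -20 (H = -2*10 = -20)
C(f, K) = 5 - 20*K (C(f, K) = -20*K + 5 = 5 - 20*K)
C((0 + 2)**2/2 + 0/(-10), 16) - 1*(-444) = (5 - 20*16) - 1*(-444) = (5 - 320) + 444 = -315 + 444 = 129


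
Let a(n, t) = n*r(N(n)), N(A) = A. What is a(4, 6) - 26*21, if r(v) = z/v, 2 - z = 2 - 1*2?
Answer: -544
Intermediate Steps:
z = 2 (z = 2 - (2 - 1*2) = 2 - (2 - 2) = 2 - 1*0 = 2 + 0 = 2)
r(v) = 2/v
a(n, t) = 2 (a(n, t) = n*(2/n) = 2)
a(4, 6) - 26*21 = 2 - 26*21 = 2 - 546 = -544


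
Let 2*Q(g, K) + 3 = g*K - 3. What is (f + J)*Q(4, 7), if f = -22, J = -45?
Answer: -737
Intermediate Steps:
Q(g, K) = -3 + K*g/2 (Q(g, K) = -3/2 + (g*K - 3)/2 = -3/2 + (K*g - 3)/2 = -3/2 + (-3 + K*g)/2 = -3/2 + (-3/2 + K*g/2) = -3 + K*g/2)
(f + J)*Q(4, 7) = (-22 - 45)*(-3 + (1/2)*7*4) = -67*(-3 + 14) = -67*11 = -737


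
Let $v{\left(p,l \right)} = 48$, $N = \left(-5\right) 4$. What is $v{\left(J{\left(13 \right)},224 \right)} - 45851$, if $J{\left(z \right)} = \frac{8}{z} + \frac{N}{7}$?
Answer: $-45803$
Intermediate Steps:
$N = -20$
$J{\left(z \right)} = - \frac{20}{7} + \frac{8}{z}$ ($J{\left(z \right)} = \frac{8}{z} - \frac{20}{7} = - \frac{20}{7} + \frac{8}{z}$)
$v{\left(J{\left(13 \right)},224 \right)} - 45851 = 48 - 45851 = -45803$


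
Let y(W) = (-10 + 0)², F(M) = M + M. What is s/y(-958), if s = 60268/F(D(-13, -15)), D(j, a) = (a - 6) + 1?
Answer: -15067/1000 ≈ -15.067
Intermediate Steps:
D(j, a) = -5 + a (D(j, a) = (-6 + a) + 1 = -5 + a)
F(M) = 2*M
s = -15067/10 (s = 60268/((2*(-5 - 15))) = 60268/((2*(-20))) = 60268/(-40) = 60268*(-1/40) = -15067/10 ≈ -1506.7)
y(W) = 100 (y(W) = (-10)² = 100)
s/y(-958) = -15067/10/100 = -15067/10*1/100 = -15067/1000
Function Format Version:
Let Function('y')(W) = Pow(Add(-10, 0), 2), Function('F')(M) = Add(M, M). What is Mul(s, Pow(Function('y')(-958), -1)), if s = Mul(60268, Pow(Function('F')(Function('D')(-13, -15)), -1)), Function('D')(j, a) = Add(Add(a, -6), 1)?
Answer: Rational(-15067, 1000) ≈ -15.067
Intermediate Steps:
Function('D')(j, a) = Add(-5, a) (Function('D')(j, a) = Add(Add(-6, a), 1) = Add(-5, a))
Function('F')(M) = Mul(2, M)
s = Rational(-15067, 10) (s = Mul(60268, Pow(Mul(2, Add(-5, -15)), -1)) = Mul(60268, Pow(Mul(2, -20), -1)) = Mul(60268, Pow(-40, -1)) = Mul(60268, Rational(-1, 40)) = Rational(-15067, 10) ≈ -1506.7)
Function('y')(W) = 100 (Function('y')(W) = Pow(-10, 2) = 100)
Mul(s, Pow(Function('y')(-958), -1)) = Mul(Rational(-15067, 10), Pow(100, -1)) = Mul(Rational(-15067, 10), Rational(1, 100)) = Rational(-15067, 1000)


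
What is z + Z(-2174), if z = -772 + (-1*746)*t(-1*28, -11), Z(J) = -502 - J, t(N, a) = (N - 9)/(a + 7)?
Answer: -12001/2 ≈ -6000.5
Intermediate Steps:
t(N, a) = (-9 + N)/(7 + a)
z = -15345/2 (z = -772 + (-1*746)*((-9 - 1*28)/(7 - 11)) = -772 - 746*(-9 - 28)/(-4) = -772 - (-373)*(-37)/2 = -772 - 746*37/4 = -772 - 13801/2 = -15345/2 ≈ -7672.5)
z + Z(-2174) = -15345/2 + (-502 - 1*(-2174)) = -15345/2 + (-502 + 2174) = -15345/2 + 1672 = -12001/2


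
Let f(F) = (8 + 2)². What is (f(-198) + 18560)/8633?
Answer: 18660/8633 ≈ 2.1615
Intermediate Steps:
f(F) = 100 (f(F) = 10² = 100)
(f(-198) + 18560)/8633 = (100 + 18560)/8633 = 18660*(1/8633) = 18660/8633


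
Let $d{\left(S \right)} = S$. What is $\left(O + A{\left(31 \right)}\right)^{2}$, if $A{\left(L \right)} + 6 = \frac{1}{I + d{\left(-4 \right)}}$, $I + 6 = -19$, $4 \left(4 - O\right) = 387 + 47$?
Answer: $\frac{41100921}{3364} \approx 12218.0$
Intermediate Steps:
$O = - \frac{209}{2}$ ($O = 4 - \frac{387 + 47}{4} = 4 - \frac{217}{2} = - \frac{209}{2} \approx -104.5$)
$I = -25$ ($I = -6 - 19 = -25$)
$A{\left(L \right)} = - \frac{175}{29}$ ($A{\left(L \right)} = -6 + \frac{1}{-25 - 4} = -6 + \frac{1}{-29} = -6 - \frac{1}{29} = - \frac{175}{29}$)
$\left(O + A{\left(31 \right)}\right)^{2} = \left(- \frac{209}{2} - \frac{175}{29}\right)^{2} = \left(- \frac{6411}{58}\right)^{2} = \frac{41100921}{3364}$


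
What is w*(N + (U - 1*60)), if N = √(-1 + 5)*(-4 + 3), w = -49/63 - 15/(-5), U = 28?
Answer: -680/9 ≈ -75.556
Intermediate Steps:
w = 20/9 (w = -49*1/63 - 15*(-⅕) = -7/9 + 3 = 20/9 ≈ 2.2222)
N = -2 (N = √4*(-1) = 2*(-1) = -2)
w*(N + (U - 1*60)) = 20*(-2 + (28 - 1*60))/9 = 20*(-2 + (28 - 60))/9 = 20*(-2 - 32)/9 = (20/9)*(-34) = -680/9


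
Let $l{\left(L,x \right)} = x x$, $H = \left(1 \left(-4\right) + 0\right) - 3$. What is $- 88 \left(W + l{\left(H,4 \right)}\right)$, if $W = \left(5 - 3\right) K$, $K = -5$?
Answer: $-528$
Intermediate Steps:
$H = -7$ ($H = \left(-4 + 0\right) - 3 = -4 - 3 = -7$)
$l{\left(L,x \right)} = x^{2}$
$W = -10$ ($W = \left(5 - 3\right) \left(-5\right) = 2 \left(-5\right) = -10$)
$- 88 \left(W + l{\left(H,4 \right)}\right) = - 88 \left(-10 + 4^{2}\right) = - 88 \left(-10 + 16\right) = \left(-88\right) 6 = -528$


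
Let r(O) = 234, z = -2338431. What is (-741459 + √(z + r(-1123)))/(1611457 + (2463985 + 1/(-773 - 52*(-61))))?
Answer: -1778760141/9776985359 + 45581*I*√6477/9776985359 ≈ -0.18193 + 0.0003752*I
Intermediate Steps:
(-741459 + √(z + r(-1123)))/(1611457 + (2463985 + 1/(-773 - 52*(-61)))) = (-741459 + √(-2338431 + 234))/(1611457 + (2463985 + 1/(-773 - 52*(-61)))) = (-741459 + √(-2338197))/(1611457 + (2463985 + 1/(-773 + 3172))) = (-741459 + 19*I*√6477)/(1611457 + (2463985 + 1/2399)) = (-741459 + 19*I*√6477)/(1611457 + 5911100016/2399) = (-741459 + 19*I*√6477)/(9776985359/2399) = (-741459 + 19*I*√6477)*(2399/9776985359) = -1778760141/9776985359 + 45581*I*√6477/9776985359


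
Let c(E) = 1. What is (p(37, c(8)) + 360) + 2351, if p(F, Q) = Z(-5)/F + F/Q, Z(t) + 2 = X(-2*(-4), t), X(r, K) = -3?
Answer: 101671/37 ≈ 2747.9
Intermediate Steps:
Z(t) = -5 (Z(t) = -2 - 3 = -5)
p(F, Q) = -5/F + F/Q
(p(37, c(8)) + 360) + 2351 = ((-5/37 + 37/1) + 360) + 2351 = ((-5*1/37 + 37*1) + 360) + 2351 = ((-5/37 + 37) + 360) + 2351 = (1364/37 + 360) + 2351 = 14684/37 + 2351 = 101671/37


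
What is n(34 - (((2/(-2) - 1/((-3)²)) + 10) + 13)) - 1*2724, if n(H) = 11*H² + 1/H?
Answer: -9804148/8829 ≈ -1110.4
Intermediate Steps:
n(H) = 1/H + 11*H²
n(34 - (((2/(-2) - 1/((-3)²)) + 10) + 13)) - 1*2724 = (1 + 11*(34 - (((2/(-2) - 1/((-3)²)) + 10) + 13))³)/(34 - (((2/(-2) - 1/((-3)²)) + 10) + 13)) - 1*2724 = (1 + 11*(34 - (((2*(-½) - 1/9) + 10) + 13))³)/(34 - (((2*(-½) - 1/9) + 10) + 13)) - 2724 = (1 + 11*(34 - (((-1 - 1*⅑) + 10) + 13))³)/(34 - (((-1 - 1*⅑) + 10) + 13)) - 2724 = (1 + 11*(34 - (((-1 - ⅑) + 10) + 13))³)/(34 - (((-1 - ⅑) + 10) + 13)) - 2724 = (1 + 11*(34 - ((-10/9 + 10) + 13))³)/(34 - ((-10/9 + 10) + 13)) - 2724 = (1 + 11*(34 - (80/9 + 13))³)/(34 - (80/9 + 13)) - 2724 = (1 + 11*(34 - 1*197/9)³)/(34 - 1*197/9) - 2724 = (1 + 11*(34 - 197/9)³)/(34 - 197/9) - 2724 = (1 + 11*(109/9)³)/(109/9) - 2724 = 9*(1 + 11*(1295029/729))/109 - 2724 = 9*(1 + 14245319/729)/109 - 2724 = (9/109)*(14246048/729) - 2724 = 14246048/8829 - 2724 = -9804148/8829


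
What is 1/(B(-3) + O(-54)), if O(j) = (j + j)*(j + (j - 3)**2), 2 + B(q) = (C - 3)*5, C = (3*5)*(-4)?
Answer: -1/345377 ≈ -2.8954e-6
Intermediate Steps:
C = -60 (C = 15*(-4) = -60)
B(q) = -317 (B(q) = -2 + (-60 - 3)*5 = -2 - 63*5 = -2 - 315 = -317)
O(j) = 2*j*(j + (-3 + j)**2) (O(j) = (2*j)*(j + (-3 + j)**2) = 2*j*(j + (-3 + j)**2))
1/(B(-3) + O(-54)) = 1/(-317 + 2*(-54)*(-54 + (-3 - 54)**2)) = 1/(-317 + 2*(-54)*(-54 + (-57)**2)) = 1/(-317 + 2*(-54)*(-54 + 3249)) = 1/(-317 + 2*(-54)*3195) = 1/(-317 - 345060) = 1/(-345377) = -1/345377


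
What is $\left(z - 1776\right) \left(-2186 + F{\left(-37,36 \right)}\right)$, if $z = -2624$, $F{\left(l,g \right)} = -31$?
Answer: $9754800$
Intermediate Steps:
$\left(z - 1776\right) \left(-2186 + F{\left(-37,36 \right)}\right) = \left(-2624 - 1776\right) \left(-2186 - 31\right) = \left(-4400\right) \left(-2217\right) = 9754800$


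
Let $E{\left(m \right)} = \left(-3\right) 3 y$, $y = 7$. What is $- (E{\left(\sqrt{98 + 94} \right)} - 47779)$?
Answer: $47842$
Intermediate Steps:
$E{\left(m \right)} = -63$ ($E{\left(m \right)} = \left(-3\right) 3 \cdot 7 = \left(-9\right) 7 = -63$)
$- (E{\left(\sqrt{98 + 94} \right)} - 47779) = - (-63 - 47779) = \left(-1\right) \left(-47842\right) = 47842$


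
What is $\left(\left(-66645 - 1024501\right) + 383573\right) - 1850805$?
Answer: $-2558378$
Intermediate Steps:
$\left(\left(-66645 - 1024501\right) + 383573\right) - 1850805 = \left(-1091146 + 383573\right) - 1850805 = -707573 - 1850805 = -2558378$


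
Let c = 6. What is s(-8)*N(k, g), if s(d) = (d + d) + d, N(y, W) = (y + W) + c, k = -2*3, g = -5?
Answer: 120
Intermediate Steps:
k = -6
N(y, W) = 6 + W + y (N(y, W) = (y + W) + 6 = (W + y) + 6 = 6 + W + y)
s(d) = 3*d (s(d) = 2*d + d = 3*d)
s(-8)*N(k, g) = (3*(-8))*(6 - 5 - 6) = -24*(-5) = 120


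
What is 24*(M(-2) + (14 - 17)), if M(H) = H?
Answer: -120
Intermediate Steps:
24*(M(-2) + (14 - 17)) = 24*(-2 + (14 - 17)) = 24*(-2 - 3) = 24*(-5) = -120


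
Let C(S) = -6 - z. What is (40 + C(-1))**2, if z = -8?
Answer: 1764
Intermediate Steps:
C(S) = 2 (C(S) = -6 - 1*(-8) = -6 + 8 = 2)
(40 + C(-1))**2 = (40 + 2)**2 = 42**2 = 1764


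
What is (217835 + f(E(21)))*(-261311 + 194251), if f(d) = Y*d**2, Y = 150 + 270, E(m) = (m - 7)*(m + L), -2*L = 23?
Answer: -512822237900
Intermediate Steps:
L = -23/2 (L = -1/2*23 = -23/2 ≈ -11.500)
E(m) = (-7 + m)*(-23/2 + m) (E(m) = (m - 7)*(m - 23/2) = (-7 + m)*(-23/2 + m))
Y = 420
f(d) = 420*d**2
(217835 + f(E(21)))*(-261311 + 194251) = (217835 + 420*(161/2 + 21**2 - 37/2*21)**2)*(-261311 + 194251) = (217835 + 420*(161/2 + 441 - 777/2)**2)*(-67060) = (217835 + 420*133**2)*(-67060) = (217835 + 420*17689)*(-67060) = (217835 + 7429380)*(-67060) = 7647215*(-67060) = -512822237900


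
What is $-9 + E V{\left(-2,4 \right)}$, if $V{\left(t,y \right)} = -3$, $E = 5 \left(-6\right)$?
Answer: $81$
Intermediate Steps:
$E = -30$
$-9 + E V{\left(-2,4 \right)} = -9 - -90 = -9 + 90 = 81$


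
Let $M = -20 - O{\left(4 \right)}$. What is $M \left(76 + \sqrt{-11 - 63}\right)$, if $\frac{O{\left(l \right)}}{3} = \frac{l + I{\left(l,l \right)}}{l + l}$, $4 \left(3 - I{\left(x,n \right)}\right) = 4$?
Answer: $-1691 - \frac{89 i \sqrt{74}}{4} \approx -1691.0 - 191.4 i$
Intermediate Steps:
$I{\left(x,n \right)} = 2$ ($I{\left(x,n \right)} = 3 - 1 = 2$)
$O{\left(l \right)} = \frac{3 \left(2 + l\right)}{2 l}$ ($O{\left(l \right)} = 3 \frac{l + 2}{l + l} = 3 \frac{2 + l}{2 l} = \frac{3 \left(2 + l\right)}{2 l}$)
$M = - \frac{89}{4}$ ($M = -20 - \left(\frac{3}{2} + \frac{3}{4}\right) = -20 - \frac{9}{4} = - \frac{89}{4} \approx -22.25$)
$M \left(76 + \sqrt{-11 - 63}\right) = - \frac{89 \left(76 + \sqrt{-11 - 63}\right)}{4} = - \frac{89 \left(76 + \sqrt{-74}\right)}{4} = - \frac{89 \left(76 + i \sqrt{74}\right)}{4} = -1691 - \frac{89 i \sqrt{74}}{4}$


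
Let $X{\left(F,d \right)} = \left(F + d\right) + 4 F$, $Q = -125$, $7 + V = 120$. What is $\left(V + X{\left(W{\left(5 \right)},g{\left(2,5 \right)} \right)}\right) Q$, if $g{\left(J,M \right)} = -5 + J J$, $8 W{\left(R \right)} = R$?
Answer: $- \frac{115125}{8} \approx -14391.0$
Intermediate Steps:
$V = 113$ ($V = -7 + 120 = 113$)
$W{\left(R \right)} = \frac{R}{8}$
$g{\left(J,M \right)} = -5 + J^{2}$
$X{\left(F,d \right)} = d + 5 F$
$\left(V + X{\left(W{\left(5 \right)},g{\left(2,5 \right)} \right)}\right) Q = \left(113 - \left(5 - 4 - \frac{5}{8} \cdot 5\right)\right) \left(-125\right) = \left(113 + \left(\left(-5 + 4\right) + 5 \cdot \frac{5}{8}\right)\right) \left(-125\right) = \left(113 + \left(-1 + \frac{25}{8}\right)\right) \left(-125\right) = \left(113 + \frac{17}{8}\right) \left(-125\right) = \frac{921}{8} \left(-125\right) = - \frac{115125}{8}$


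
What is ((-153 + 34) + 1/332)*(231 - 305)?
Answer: 1461759/166 ≈ 8805.8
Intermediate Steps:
((-153 + 34) + 1/332)*(231 - 305) = (-119 + 1/332)*(-74) = -39507/332*(-74) = 1461759/166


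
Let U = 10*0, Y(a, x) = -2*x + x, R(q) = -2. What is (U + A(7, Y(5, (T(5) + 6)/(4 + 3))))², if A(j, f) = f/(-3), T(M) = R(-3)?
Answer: 16/441 ≈ 0.036281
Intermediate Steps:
T(M) = -2
Y(a, x) = -x
A(j, f) = -f/3 (A(j, f) = f*(-⅓) = -f/3)
U = 0
(U + A(7, Y(5, (T(5) + 6)/(4 + 3))))² = (0 - (-1)*(-2 + 6)/(4 + 3)/3)² = (0 - (-1)*4/7/3)² = (0 - (-1)*4*(⅐)/3)² = (0 - (-1)*4/(3*7))² = (0 - ⅓*(-4/7))² = (0 + 4/21)² = (4/21)² = 16/441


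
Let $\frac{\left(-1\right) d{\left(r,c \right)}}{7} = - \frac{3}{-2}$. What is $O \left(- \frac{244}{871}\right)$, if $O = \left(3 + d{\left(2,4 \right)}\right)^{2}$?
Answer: $- \frac{13725}{871} \approx -15.758$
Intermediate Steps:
$d{\left(r,c \right)} = - \frac{21}{2}$ ($d{\left(r,c \right)} = - 7 \left(- \frac{3}{-2}\right) = - 7 \left(\left(-3\right) \left(- \frac{1}{2}\right)\right) = \left(-7\right) \frac{3}{2} = - \frac{21}{2}$)
$O = \frac{225}{4}$ ($O = \left(3 - \frac{21}{2}\right)^{2} = \left(- \frac{15}{2}\right)^{2} = \frac{225}{4} \approx 56.25$)
$O \left(- \frac{244}{871}\right) = \frac{225 \left(- \frac{244}{871}\right)}{4} = \frac{225 \left(\left(-244\right) \frac{1}{871}\right)}{4} = \frac{225}{4} \left(- \frac{244}{871}\right) = - \frac{13725}{871}$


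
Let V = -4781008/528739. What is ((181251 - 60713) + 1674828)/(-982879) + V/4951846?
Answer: -2350346593135997518/1286703658065168263 ≈ -1.8266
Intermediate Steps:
V = -4781008/528739 (V = -4781008*1/528739 = -4781008/528739 ≈ -9.0423)
((181251 - 60713) + 1674828)/(-982879) + V/4951846 = ((181251 - 60713) + 1674828)/(-982879) - 4781008/528739/4951846 = (120538 + 1674828)*(-1/982879) - 4781008/528739*1/4951846 = 1795366*(-1/982879) - 2390504/1309117051097 = -1795366/982879 - 2390504/1309117051097 = -2350346593135997518/1286703658065168263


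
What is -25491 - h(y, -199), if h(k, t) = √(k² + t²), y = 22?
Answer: -25491 - √40085 ≈ -25691.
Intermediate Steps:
-25491 - h(y, -199) = -25491 - √(22² + (-199)²) = -25491 - √(484 + 39601) = -25491 - √40085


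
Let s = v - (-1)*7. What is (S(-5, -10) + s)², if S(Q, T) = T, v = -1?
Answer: 16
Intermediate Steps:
s = 6 (s = -1 - (-1)*7 = -1 - 1*(-7) = -1 + 7 = 6)
(S(-5, -10) + s)² = (-10 + 6)² = (-4)² = 16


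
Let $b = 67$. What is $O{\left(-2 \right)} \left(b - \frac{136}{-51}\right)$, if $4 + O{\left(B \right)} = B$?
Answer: $-418$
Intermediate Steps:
$O{\left(B \right)} = -4 + B$
$O{\left(-2 \right)} \left(b - \frac{136}{-51}\right) = \left(-4 - 2\right) \left(67 - \frac{136}{-51}\right) = - 6 \left(67 - - \frac{8}{3}\right) = - 6 \left(67 + \frac{8}{3}\right) = \left(-6\right) \frac{209}{3} = -418$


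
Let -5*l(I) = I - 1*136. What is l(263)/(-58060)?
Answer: 127/290300 ≈ 0.00043748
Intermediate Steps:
l(I) = 136/5 - I/5 (l(I) = -(I - 1*136)/5 = -(I - 136)/5 = -(-136 + I)/5 = 136/5 - I/5)
l(263)/(-58060) = (136/5 - 1/5*263)/(-58060) = (136/5 - 263/5)*(-1/58060) = -127/5*(-1/58060) = 127/290300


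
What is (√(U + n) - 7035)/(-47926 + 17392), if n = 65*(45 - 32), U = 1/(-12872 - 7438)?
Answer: 335/1454 - √348559184190/620145540 ≈ 0.22945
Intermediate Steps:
U = -1/20310 (U = 1/(-20310) = -1/20310 ≈ -4.9237e-5)
n = 845 (n = 65*13 = 845)
(√(U + n) - 7035)/(-47926 + 17392) = (√(-1/20310 + 845) - 7035)/(-47926 + 17392) = (√(17161949/20310) - 7035)/(-30534) = (√348559184190/20310 - 7035)*(-1/30534) = (-7035 + √348559184190/20310)*(-1/30534) = 335/1454 - √348559184190/620145540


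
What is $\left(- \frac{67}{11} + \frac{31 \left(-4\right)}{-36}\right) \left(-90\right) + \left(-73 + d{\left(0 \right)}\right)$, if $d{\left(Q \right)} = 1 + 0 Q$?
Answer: $\frac{1828}{11} \approx 166.18$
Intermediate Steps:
$d{\left(Q \right)} = 1$ ($d{\left(Q \right)} = 1 + 0 = 1$)
$\left(- \frac{67}{11} + \frac{31 \left(-4\right)}{-36}\right) \left(-90\right) + \left(-73 + d{\left(0 \right)}\right) = \left(- \frac{67}{11} + \frac{31 \left(-4\right)}{-36}\right) \left(-90\right) + \left(-73 + 1\right) = \left(\left(-67\right) \frac{1}{11} - - \frac{31}{9}\right) \left(-90\right) - 72 = \left(- \frac{67}{11} + \frac{31}{9}\right) \left(-90\right) - 72 = \left(- \frac{262}{99}\right) \left(-90\right) - 72 = \frac{2620}{11} - 72 = \frac{1828}{11}$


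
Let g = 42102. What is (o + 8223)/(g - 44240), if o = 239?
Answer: -4231/1069 ≈ -3.9579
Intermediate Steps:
(o + 8223)/(g - 44240) = (239 + 8223)/(42102 - 44240) = 8462/(-2138) = 8462*(-1/2138) = -4231/1069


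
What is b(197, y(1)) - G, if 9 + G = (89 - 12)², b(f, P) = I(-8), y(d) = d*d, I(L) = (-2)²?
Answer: -5916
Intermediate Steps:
I(L) = 4
y(d) = d²
b(f, P) = 4
G = 5920 (G = -9 + (89 - 12)² = -9 + 77² = -9 + 5929 = 5920)
b(197, y(1)) - G = 4 - 1*5920 = 4 - 5920 = -5916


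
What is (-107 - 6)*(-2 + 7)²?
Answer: -2825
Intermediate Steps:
(-107 - 6)*(-2 + 7)² = -113*5² = -113*25 = -2825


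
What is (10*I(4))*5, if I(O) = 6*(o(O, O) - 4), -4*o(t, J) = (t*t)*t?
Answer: -6000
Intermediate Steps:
o(t, J) = -t³/4 (o(t, J) = -t*t*t/4 = -t²*t/4 = -t³/4)
I(O) = -24 - 3*O³/2 (I(O) = 6*(-O³/4 - 4) = 6*(-4 - O³/4) = -24 - 3*O³/2)
(10*I(4))*5 = (10*(-24 - 3/2*4³))*5 = (10*(-24 - 3/2*64))*5 = (10*(-24 - 96))*5 = (10*(-120))*5 = -1200*5 = -6000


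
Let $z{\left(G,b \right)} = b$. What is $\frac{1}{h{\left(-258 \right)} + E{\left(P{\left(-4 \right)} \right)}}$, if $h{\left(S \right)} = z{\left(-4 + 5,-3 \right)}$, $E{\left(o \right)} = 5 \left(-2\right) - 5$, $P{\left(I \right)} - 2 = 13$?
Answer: $- \frac{1}{18} \approx -0.055556$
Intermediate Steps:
$P{\left(I \right)} = 15$ ($P{\left(I \right)} = 2 + 13 = 15$)
$E{\left(o \right)} = -15$ ($E{\left(o \right)} = -10 - 5 = -15$)
$h{\left(S \right)} = -3$
$\frac{1}{h{\left(-258 \right)} + E{\left(P{\left(-4 \right)} \right)}} = \frac{1}{-3 - 15} = \frac{1}{-18} = - \frac{1}{18}$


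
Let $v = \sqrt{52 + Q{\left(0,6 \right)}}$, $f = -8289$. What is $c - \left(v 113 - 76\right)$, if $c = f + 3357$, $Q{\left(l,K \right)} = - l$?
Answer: $-4856 - 226 \sqrt{13} \approx -5670.9$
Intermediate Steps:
$v = 2 \sqrt{13}$ ($v = \sqrt{52 - 0} = \sqrt{52 + 0} = \sqrt{52} = 2 \sqrt{13} \approx 7.2111$)
$c = -4932$ ($c = -8289 + 3357 = -4932$)
$c - \left(v 113 - 76\right) = -4932 - \left(2 \sqrt{13} \cdot 113 - 76\right) = -4932 - \left(226 \sqrt{13} - 76\right) = -4932 - \left(-76 + 226 \sqrt{13}\right) = -4932 + \left(76 - 226 \sqrt{13}\right) = -4856 - 226 \sqrt{13}$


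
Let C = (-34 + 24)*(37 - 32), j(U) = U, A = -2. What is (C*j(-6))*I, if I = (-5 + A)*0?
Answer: 0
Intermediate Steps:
I = 0 (I = (-5 - 2)*0 = -7*0 = 0)
C = -50 (C = -10*5 = -50)
(C*j(-6))*I = -50*(-6)*0 = 300*0 = 0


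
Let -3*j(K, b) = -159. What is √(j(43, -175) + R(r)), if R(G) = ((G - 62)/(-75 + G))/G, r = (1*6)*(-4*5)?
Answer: √47693/30 ≈ 7.2796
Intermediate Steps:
j(K, b) = 53 (j(K, b) = -⅓*(-159) = 53)
r = -120 (r = 6*(-20) = -120)
R(G) = (-62 + G)/(G*(-75 + G)) (R(G) = ((-62 + G)/(-75 + G))/G = (-62 + G)/(G*(-75 + G)))
√(j(43, -175) + R(r)) = √(53 + (-62 - 120)/((-120)*(-75 - 120))) = √(53 - 1/120*(-182)/(-195)) = √(53 - 1/120*(-1/195)*(-182)) = √(53 - 7/900) = √(47693/900) = √47693/30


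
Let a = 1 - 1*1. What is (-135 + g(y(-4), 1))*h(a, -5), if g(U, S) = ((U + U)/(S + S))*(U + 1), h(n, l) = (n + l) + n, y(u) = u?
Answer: 615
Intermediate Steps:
a = 0 (a = 1 - 1 = 0)
h(n, l) = l + 2*n (h(n, l) = (l + n) + n = l + 2*n)
g(U, S) = U*(1 + U)/S (g(U, S) = ((2*U)/((2*S)))*(1 + U) = ((2*U)*(1/(2*S)))*(1 + U) = (U/S)*(1 + U) = U*(1 + U)/S)
(-135 + g(y(-4), 1))*h(a, -5) = (-135 - 4*(1 - 4)/1)*(-5 + 2*0) = (-135 - 4*1*(-3))*(-5 + 0) = (-135 + 12)*(-5) = -123*(-5) = 615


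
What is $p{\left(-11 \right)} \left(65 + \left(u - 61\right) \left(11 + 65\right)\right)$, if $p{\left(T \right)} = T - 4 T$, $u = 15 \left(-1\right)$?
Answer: $-188463$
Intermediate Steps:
$u = -15$
$p{\left(T \right)} = - 3 T$
$p{\left(-11 \right)} \left(65 + \left(u - 61\right) \left(11 + 65\right)\right) = \left(-3\right) \left(-11\right) \left(65 + \left(-15 - 61\right) \left(11 + 65\right)\right) = 33 \left(65 - 5776\right) = 33 \left(-5711\right) = -188463$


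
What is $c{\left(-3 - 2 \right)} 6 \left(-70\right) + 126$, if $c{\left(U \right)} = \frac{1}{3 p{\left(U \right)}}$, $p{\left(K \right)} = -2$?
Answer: $196$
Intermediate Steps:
$c{\left(U \right)} = - \frac{1}{6}$ ($c{\left(U \right)} = \frac{1}{3 \left(-2\right)} = \frac{1}{-6} = - \frac{1}{6}$)
$c{\left(-3 - 2 \right)} 6 \left(-70\right) + 126 = \left(- \frac{1}{6}\right) 6 \left(-70\right) + 126 = \left(-1\right) \left(-70\right) + 126 = 70 + 126 = 196$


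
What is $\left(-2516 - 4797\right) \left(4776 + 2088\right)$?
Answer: $-50196432$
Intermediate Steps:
$\left(-2516 - 4797\right) \left(4776 + 2088\right) = \left(-7313\right) 6864 = -50196432$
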